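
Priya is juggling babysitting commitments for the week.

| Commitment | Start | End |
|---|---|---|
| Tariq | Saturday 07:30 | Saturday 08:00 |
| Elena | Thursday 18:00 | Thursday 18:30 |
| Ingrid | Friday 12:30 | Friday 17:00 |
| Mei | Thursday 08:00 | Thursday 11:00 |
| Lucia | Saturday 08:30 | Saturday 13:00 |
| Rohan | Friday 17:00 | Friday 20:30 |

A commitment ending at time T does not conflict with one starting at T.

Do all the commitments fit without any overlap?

Yes

Check each pair: they overlap iff neither finishes before the other starts.
Sorted by start: Mei, Elena, Ingrid, Rohan, Tariq, Lucia.
Elena starts after Mei ends; Mei is clear from here.
Ingrid starts after Elena ends; Elena is clear from here.
Rohan starts exactly when Ingrid ends (back-to-back, no overlap); Ingrid is clear from here.
Tariq starts after Rohan ends; Rohan is clear from here.
Lucia starts after Tariq ends.
Every pair is clear; the schedule has no overlaps.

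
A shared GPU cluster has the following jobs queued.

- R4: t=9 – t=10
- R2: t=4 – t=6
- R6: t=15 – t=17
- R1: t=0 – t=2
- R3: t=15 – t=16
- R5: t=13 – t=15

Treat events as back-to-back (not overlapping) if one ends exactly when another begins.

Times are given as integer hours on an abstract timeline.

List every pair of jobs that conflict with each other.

Sorted by start: R1, R2, R4, R5, R3, R6.
R2 starts after R1 ends — done with R1.
R4 starts after R2 ends — done with R2.
R5 starts after R4 ends — done with R4.
R3 starts exactly when R5 ends (back-to-back, no overlap) — done with R5.
R6 starts before R3 ends → R3 and R6 overlap.

R3 & R6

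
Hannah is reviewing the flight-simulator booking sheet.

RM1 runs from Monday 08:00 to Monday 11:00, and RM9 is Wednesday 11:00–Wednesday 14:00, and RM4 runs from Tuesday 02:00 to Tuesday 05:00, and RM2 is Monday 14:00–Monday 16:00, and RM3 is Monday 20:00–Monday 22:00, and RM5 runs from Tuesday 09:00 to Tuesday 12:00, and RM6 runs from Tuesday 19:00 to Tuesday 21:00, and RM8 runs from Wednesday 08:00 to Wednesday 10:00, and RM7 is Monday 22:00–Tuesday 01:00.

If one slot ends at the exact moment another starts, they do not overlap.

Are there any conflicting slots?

No

Sorted by start: RM1, RM2, RM3, RM7, RM4, RM5, RM6, RM8, RM9.
RM2 starts after RM1 ends, so RM1 has no further overlaps.
RM3 starts after RM2 ends, so RM2 has no further overlaps.
RM7 starts exactly when RM3 ends (back-to-back, no overlap), so RM3 has no further overlaps.
RM4 starts after RM7 ends, so RM7 has no further overlaps.
RM5 starts after RM4 ends, so RM4 has no further overlaps.
RM6 starts after RM5 ends, so RM5 has no further overlaps.
RM8 starts after RM6 ends, so RM6 has no further overlaps.
RM9 starts after RM8 ends.
Every pair is clear; the schedule has no overlaps.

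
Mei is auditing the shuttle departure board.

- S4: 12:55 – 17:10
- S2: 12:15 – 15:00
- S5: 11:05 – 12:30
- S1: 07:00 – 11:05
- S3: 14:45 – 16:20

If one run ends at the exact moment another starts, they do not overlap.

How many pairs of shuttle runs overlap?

4

Sorted by start: S1, S5, S2, S4, S3.
S5 starts exactly when S1 ends (back-to-back, no overlap), so nothing later overlaps S1 either.
S2 starts before S5 ends → S5 and S2 overlap.
S4 starts after S5 ends, so nothing later overlaps S5 either.
S4 starts before S2 ends → S2 and S4 overlap.
S3 starts before S2 ends → S2 and S3 overlap.
S3 starts before S4 ends → S4 and S3 overlap.
Overlapping pairs: S2 & S3, S2 & S4, S2 & S5, S3 & S4 — 4 in total.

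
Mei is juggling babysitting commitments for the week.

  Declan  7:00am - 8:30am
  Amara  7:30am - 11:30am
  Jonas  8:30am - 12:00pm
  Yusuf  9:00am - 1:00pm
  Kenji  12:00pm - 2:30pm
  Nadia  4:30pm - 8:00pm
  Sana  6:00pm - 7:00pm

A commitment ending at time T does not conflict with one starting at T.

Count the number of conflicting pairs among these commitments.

6

Sorted by start: Declan, Amara, Jonas, Yusuf, Kenji, Nadia, Sana.
Amara starts before Declan ends → Declan and Amara overlap.
Jonas starts exactly when Declan ends (back-to-back, no overlap), so Declan has no further overlaps.
Jonas starts before Amara ends → Amara and Jonas overlap.
Yusuf starts before Amara ends → Amara and Yusuf overlap.
Kenji starts after Amara ends, so Amara has no further overlaps.
Yusuf starts before Jonas ends → Jonas and Yusuf overlap.
Kenji starts exactly when Jonas ends (back-to-back, no overlap), so Jonas has no further overlaps.
Kenji starts before Yusuf ends → Yusuf and Kenji overlap.
Nadia starts after Yusuf ends, so Yusuf has no further overlaps.
Nadia starts after Kenji ends, so Kenji has no further overlaps.
Sana starts before Nadia ends → Nadia and Sana overlap.
Overlapping pairs: Amara & Declan, Amara & Jonas, Amara & Yusuf, Jonas & Yusuf, Kenji & Yusuf, Nadia & Sana — 6 in total.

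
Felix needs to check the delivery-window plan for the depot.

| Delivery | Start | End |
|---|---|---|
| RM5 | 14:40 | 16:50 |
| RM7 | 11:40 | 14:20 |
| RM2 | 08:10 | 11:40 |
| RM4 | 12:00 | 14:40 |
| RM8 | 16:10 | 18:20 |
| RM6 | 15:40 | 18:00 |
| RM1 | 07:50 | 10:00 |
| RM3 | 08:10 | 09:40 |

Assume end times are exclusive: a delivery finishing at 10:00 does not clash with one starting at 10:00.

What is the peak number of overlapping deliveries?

3

Walk through starts and ends in time order (an end at T is processed before a start at T):
07:50 start RM1 → 1
08:10 start RM2 → 2
08:10 start RM3 → 3
09:40 end RM3 → 2
10:00 end RM1 → 1
11:40 end RM2 → 0
11:40 start RM7 → 1
12:00 start RM4 → 2
14:20 end RM7 → 1
14:40 end RM4 → 0
14:40 start RM5 → 1
15:40 start RM6 → 2
16:10 start RM8 → 3
16:50 end RM5 → 2
18:00 end RM6 → 1
18:20 end RM8 → 0
Peak is 3, at 08:10 (RM1, RM2, RM3).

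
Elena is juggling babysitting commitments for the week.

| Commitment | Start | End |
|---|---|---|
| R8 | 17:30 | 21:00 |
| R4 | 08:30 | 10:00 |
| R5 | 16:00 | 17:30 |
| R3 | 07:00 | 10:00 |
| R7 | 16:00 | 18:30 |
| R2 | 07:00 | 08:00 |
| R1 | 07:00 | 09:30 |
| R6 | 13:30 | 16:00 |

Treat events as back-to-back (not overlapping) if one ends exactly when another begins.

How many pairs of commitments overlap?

7

Sorted by start: R1, R2, R3, R4, R6, R5, R7, R8.
R2 starts before R1 ends → R1 and R2 overlap.
R3 starts before R1 ends → R1 and R3 overlap.
R4 starts before R1 ends → R1 and R4 overlap.
R6 starts after R1 ends, so nothing later overlaps R1 either.
R3 starts before R2 ends → R2 and R3 overlap.
R4 starts after R2 ends, so nothing later overlaps R2 either.
R4 starts before R3 ends → R3 and R4 overlap.
R6 starts after R3 ends, so nothing later overlaps R3 either.
R6 starts after R4 ends, so nothing later overlaps R4 either.
R5 starts exactly when R6 ends (back-to-back, no overlap), so nothing later overlaps R6 either.
R7 starts before R5 ends → R5 and R7 overlap.
R8 starts exactly when R5 ends (back-to-back, no overlap).
R8 starts before R7 ends → R7 and R8 overlap.
Overlapping pairs: R1 & R2, R1 & R3, R1 & R4, R2 & R3, R3 & R4, R5 & R7, R7 & R8 — 7 in total.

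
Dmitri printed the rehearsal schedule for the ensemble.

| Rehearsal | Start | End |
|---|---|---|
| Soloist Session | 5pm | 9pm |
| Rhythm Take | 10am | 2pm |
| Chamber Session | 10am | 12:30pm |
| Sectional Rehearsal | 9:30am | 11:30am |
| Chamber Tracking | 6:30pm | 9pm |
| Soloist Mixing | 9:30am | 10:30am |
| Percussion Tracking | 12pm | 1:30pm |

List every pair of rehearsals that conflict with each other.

Sorted by start: Sectional Rehearsal, Soloist Mixing, Rhythm Take, Chamber Session, Percussion Tracking, Soloist Session, Chamber Tracking.
Soloist Mixing starts before Sectional Rehearsal ends → Sectional Rehearsal and Soloist Mixing overlap.
Rhythm Take starts before Sectional Rehearsal ends → Sectional Rehearsal and Rhythm Take overlap.
Chamber Session starts before Sectional Rehearsal ends → Sectional Rehearsal and Chamber Session overlap.
Percussion Tracking starts after Sectional Rehearsal ends, so nothing later overlaps Sectional Rehearsal either.
Rhythm Take starts before Soloist Mixing ends → Soloist Mixing and Rhythm Take overlap.
Chamber Session starts before Soloist Mixing ends → Soloist Mixing and Chamber Session overlap.
Percussion Tracking starts after Soloist Mixing ends, so nothing later overlaps Soloist Mixing either.
Chamber Session starts before Rhythm Take ends → Rhythm Take and Chamber Session overlap.
Percussion Tracking starts before Rhythm Take ends → Rhythm Take and Percussion Tracking overlap.
Soloist Session starts after Rhythm Take ends, so nothing later overlaps Rhythm Take either.
Percussion Tracking starts before Chamber Session ends → Chamber Session and Percussion Tracking overlap.
Soloist Session starts after Chamber Session ends, so nothing later overlaps Chamber Session either.
Soloist Session starts after Percussion Tracking ends, so nothing later overlaps Percussion Tracking either.
Chamber Tracking starts before Soloist Session ends → Soloist Session and Chamber Tracking overlap.

Chamber Session & Percussion Tracking, Chamber Session & Rhythm Take, Chamber Session & Sectional Rehearsal, Chamber Session & Soloist Mixing, Chamber Tracking & Soloist Session, Percussion Tracking & Rhythm Take, Rhythm Take & Sectional Rehearsal, Rhythm Take & Soloist Mixing, Sectional Rehearsal & Soloist Mixing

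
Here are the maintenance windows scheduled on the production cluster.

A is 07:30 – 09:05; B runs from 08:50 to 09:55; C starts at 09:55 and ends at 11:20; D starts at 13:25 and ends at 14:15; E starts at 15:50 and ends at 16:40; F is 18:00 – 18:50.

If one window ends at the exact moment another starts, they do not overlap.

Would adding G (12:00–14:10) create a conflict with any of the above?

A: ends 09:05 at or before G starts 12:00 → clear.
B: ends 09:55 at or before G starts 12:00 → clear.
C: ends 11:20 at or before G starts 12:00 → clear.
D: starts 13:25 before G ends 14:10, and ends 14:15 after G starts 12:00 → overlap.
E: starts 15:50 at or after G ends 14:10 → clear.
F: starts 18:00 at or after G ends 14:10 → clear.
G overlaps D.

Yes — it overlaps D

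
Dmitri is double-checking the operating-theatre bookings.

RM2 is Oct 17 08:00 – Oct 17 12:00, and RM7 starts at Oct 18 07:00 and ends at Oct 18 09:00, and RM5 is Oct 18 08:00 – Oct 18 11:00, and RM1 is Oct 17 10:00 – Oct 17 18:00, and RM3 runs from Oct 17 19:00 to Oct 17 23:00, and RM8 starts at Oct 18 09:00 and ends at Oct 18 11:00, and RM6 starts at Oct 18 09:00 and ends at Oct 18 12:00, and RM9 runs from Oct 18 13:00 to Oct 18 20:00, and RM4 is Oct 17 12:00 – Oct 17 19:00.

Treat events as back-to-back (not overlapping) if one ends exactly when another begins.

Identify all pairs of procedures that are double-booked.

RM1 & RM2, RM1 & RM4, RM5 & RM6, RM5 & RM7, RM5 & RM8, RM6 & RM8

Sorted by start: RM2, RM1, RM4, RM3, RM7, RM5, RM6, RM8, RM9.
RM1 starts before RM2 ends → RM2 and RM1 overlap.
RM4 starts exactly when RM2 ends (back-to-back, no overlap) — done with RM2.
RM4 starts before RM1 ends → RM1 and RM4 overlap.
RM3 starts after RM1 ends — done with RM1.
RM3 starts exactly when RM4 ends (back-to-back, no overlap) — done with RM4.
RM7 starts after RM3 ends — done with RM3.
RM5 starts before RM7 ends → RM7 and RM5 overlap.
RM6 starts exactly when RM7 ends (back-to-back, no overlap) — done with RM7.
RM6 starts before RM5 ends → RM5 and RM6 overlap.
RM8 starts before RM5 ends → RM5 and RM8 overlap.
RM9 starts after RM5 ends.
RM8 starts before RM6 ends → RM6 and RM8 overlap.
RM9 starts after RM6 ends.
RM9 starts after RM8 ends.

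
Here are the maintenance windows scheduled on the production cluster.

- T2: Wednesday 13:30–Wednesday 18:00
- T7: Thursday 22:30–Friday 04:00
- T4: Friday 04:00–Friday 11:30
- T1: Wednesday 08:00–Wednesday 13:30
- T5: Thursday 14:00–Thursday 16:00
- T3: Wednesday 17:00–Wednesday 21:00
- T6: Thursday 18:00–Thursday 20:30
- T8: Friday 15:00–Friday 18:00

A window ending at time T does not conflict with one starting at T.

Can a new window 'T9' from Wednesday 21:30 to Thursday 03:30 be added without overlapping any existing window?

Yes — the slot is free

T1: ends Wednesday 13:30 at or before T9 starts Wednesday 21:30 → clear.
T2: ends Wednesday 18:00 at or before T9 starts Wednesday 21:30 → clear.
T3: ends Wednesday 21:00 at or before T9 starts Wednesday 21:30 → clear.
T5: starts Thursday 14:00 at or after T9 ends Thursday 03:30 → clear.
T6: starts Thursday 18:00 at or after T9 ends Thursday 03:30 → clear.
T7: starts Thursday 22:30 at or after T9 ends Thursday 03:30 → clear.
T4: starts Friday 04:00 at or after T9 ends Thursday 03:30 → clear.
T8: starts Friday 15:00 at or after T9 ends Thursday 03:30 → clear.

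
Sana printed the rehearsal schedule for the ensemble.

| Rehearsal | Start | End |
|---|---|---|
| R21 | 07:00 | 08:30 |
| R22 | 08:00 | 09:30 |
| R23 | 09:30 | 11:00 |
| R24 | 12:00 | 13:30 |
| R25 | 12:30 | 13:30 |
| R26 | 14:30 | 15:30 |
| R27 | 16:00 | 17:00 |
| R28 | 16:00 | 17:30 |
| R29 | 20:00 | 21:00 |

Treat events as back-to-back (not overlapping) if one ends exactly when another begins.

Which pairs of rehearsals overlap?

Sorted by start: R21, R22, R23, R24, R25, R26, R27, R28, R29.
R22 starts before R21 ends → R21 and R22 overlap.
R23 starts after R21 ends, so nothing later overlaps R21 either.
R23 starts exactly when R22 ends (back-to-back, no overlap), so nothing later overlaps R22 either.
R24 starts after R23 ends, so nothing later overlaps R23 either.
R25 starts before R24 ends → R24 and R25 overlap.
R26 starts after R24 ends, so nothing later overlaps R24 either.
R26 starts after R25 ends, so nothing later overlaps R25 either.
R27 starts after R26 ends, so nothing later overlaps R26 either.
R28 starts before R27 ends → R27 and R28 overlap.
R29 starts after R27 ends.
R29 starts after R28 ends.

R21 & R22, R24 & R25, R27 & R28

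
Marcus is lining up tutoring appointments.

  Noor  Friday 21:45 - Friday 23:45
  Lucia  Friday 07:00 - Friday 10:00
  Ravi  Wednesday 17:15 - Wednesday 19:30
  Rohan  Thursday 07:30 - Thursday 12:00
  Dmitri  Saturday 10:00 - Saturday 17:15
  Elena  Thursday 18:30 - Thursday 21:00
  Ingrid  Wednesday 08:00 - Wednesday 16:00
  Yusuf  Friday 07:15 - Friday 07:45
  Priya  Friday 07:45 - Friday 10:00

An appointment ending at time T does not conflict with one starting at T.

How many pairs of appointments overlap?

Check each pair: they overlap iff neither finishes before the other starts.
Sorted by start: Ingrid, Ravi, Rohan, Elena, Lucia, Yusuf, Priya, Noor, Dmitri.
Ravi starts after Ingrid ends, so Ingrid has no further overlaps.
Rohan starts after Ravi ends, so Ravi has no further overlaps.
Elena starts after Rohan ends, so Rohan has no further overlaps.
Lucia starts after Elena ends, so Elena has no further overlaps.
Yusuf starts before Lucia ends → Lucia and Yusuf overlap.
Priya starts before Lucia ends → Lucia and Priya overlap.
Noor starts after Lucia ends, so Lucia has no further overlaps.
Priya starts exactly when Yusuf ends (back-to-back, no overlap), so Yusuf has no further overlaps.
Noor starts after Priya ends, so Priya has no further overlaps.
Dmitri starts after Noor ends.
Overlapping pairs: Lucia & Priya, Lucia & Yusuf — 2 in total.

2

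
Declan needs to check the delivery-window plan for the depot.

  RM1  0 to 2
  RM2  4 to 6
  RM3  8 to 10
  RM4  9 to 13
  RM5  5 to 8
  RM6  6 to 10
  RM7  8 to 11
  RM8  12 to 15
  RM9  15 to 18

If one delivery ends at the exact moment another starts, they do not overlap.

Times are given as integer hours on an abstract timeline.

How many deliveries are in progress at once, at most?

Sweep the timeline, counting +1 at each start and −1 at each end (ends before starts at a tie):
0 start RM1 → 1
2 end RM1 → 0
4 start RM2 → 1
5 start RM5 → 2
6 end RM2 → 1
6 start RM6 → 2
8 end RM5 → 1
8 start RM3 → 2
8 start RM7 → 3
9 start RM4 → 4
10 end RM3 → 3
10 end RM6 → 2
11 end RM7 → 1
12 start RM8 → 2
13 end RM4 → 1
15 end RM8 → 0
15 start RM9 → 1
18 end RM9 → 0
Peak is 4, at 9 (RM3, RM4, RM6, RM7).

4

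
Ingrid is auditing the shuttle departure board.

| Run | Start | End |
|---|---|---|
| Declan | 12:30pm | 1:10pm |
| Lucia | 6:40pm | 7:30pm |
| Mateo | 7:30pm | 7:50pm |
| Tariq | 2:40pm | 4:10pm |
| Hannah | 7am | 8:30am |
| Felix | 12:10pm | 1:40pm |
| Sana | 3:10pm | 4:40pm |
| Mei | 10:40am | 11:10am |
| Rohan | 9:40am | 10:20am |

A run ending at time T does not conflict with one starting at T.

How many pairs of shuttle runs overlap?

2

Sorted by start: Hannah, Rohan, Mei, Felix, Declan, Tariq, Sana, Lucia, Mateo.
Rohan starts after Hannah ends, so nothing later overlaps Hannah either.
Mei starts after Rohan ends, so nothing later overlaps Rohan either.
Felix starts after Mei ends, so nothing later overlaps Mei either.
Declan starts before Felix ends → Felix and Declan overlap.
Tariq starts after Felix ends, so nothing later overlaps Felix either.
Tariq starts after Declan ends, so nothing later overlaps Declan either.
Sana starts before Tariq ends → Tariq and Sana overlap.
Lucia starts after Tariq ends, so nothing later overlaps Tariq either.
Lucia starts after Sana ends, so nothing later overlaps Sana either.
Mateo starts exactly when Lucia ends (back-to-back, no overlap).
Overlapping pairs: Declan & Felix, Sana & Tariq — 2 in total.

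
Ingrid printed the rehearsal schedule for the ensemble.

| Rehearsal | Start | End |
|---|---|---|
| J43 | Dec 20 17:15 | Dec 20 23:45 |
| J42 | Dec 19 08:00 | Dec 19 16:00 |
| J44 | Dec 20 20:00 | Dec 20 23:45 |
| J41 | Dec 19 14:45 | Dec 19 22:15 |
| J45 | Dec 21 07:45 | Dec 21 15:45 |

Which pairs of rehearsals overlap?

Check each pair: they overlap iff neither finishes before the other starts.
Sorted by start: J42, J41, J43, J44, J45.
J41 starts before J42 ends → J42 and J41 overlap.
J43 starts after J42 ends — done with J42.
J43 starts after J41 ends — done with J41.
J44 starts before J43 ends → J43 and J44 overlap.
J45 starts after J43 ends.
J45 starts after J44 ends.

J41 & J42, J43 & J44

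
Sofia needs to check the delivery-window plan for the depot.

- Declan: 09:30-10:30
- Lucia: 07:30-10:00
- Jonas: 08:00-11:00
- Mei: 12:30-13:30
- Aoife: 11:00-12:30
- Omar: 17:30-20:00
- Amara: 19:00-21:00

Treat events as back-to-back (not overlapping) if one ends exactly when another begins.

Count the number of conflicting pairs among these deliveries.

4

Sorted by start: Lucia, Jonas, Declan, Aoife, Mei, Omar, Amara.
Jonas starts before Lucia ends → Lucia and Jonas overlap.
Declan starts before Lucia ends → Lucia and Declan overlap.
Aoife starts after Lucia ends, so Lucia has no further overlaps.
Declan starts before Jonas ends → Jonas and Declan overlap.
Aoife starts exactly when Jonas ends (back-to-back, no overlap), so Jonas has no further overlaps.
Aoife starts after Declan ends, so Declan has no further overlaps.
Mei starts exactly when Aoife ends (back-to-back, no overlap), so Aoife has no further overlaps.
Omar starts after Mei ends, so Mei has no further overlaps.
Amara starts before Omar ends → Omar and Amara overlap.
Overlapping pairs: Amara & Omar, Declan & Jonas, Declan & Lucia, Jonas & Lucia — 4 in total.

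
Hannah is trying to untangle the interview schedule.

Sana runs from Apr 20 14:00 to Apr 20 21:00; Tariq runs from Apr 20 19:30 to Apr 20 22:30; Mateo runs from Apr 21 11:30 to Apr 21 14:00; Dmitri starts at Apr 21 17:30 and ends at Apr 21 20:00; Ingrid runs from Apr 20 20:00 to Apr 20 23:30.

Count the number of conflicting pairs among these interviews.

3

Two intervals overlap when each starts before the other ends.
Sorted by start: Sana, Tariq, Ingrid, Mateo, Dmitri.
Tariq starts before Sana ends → Sana and Tariq overlap.
Ingrid starts before Sana ends → Sana and Ingrid overlap.
Mateo starts after Sana ends, so nothing later overlaps Sana either.
Ingrid starts before Tariq ends → Tariq and Ingrid overlap.
Mateo starts after Tariq ends, so nothing later overlaps Tariq either.
Mateo starts after Ingrid ends, so nothing later overlaps Ingrid either.
Dmitri starts after Mateo ends.
Overlapping pairs: Ingrid & Sana, Ingrid & Tariq, Sana & Tariq — 3 in total.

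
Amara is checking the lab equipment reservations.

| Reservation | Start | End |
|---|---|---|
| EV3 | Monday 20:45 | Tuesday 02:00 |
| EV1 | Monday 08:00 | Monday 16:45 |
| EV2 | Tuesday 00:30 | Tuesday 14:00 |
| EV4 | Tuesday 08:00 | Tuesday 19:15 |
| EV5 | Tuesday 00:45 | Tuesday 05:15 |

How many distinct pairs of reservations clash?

4

Check each pair: they overlap iff neither finishes before the other starts.
Sorted by start: EV1, EV3, EV2, EV5, EV4.
EV3 starts after EV1 ends, so nothing later overlaps EV1 either.
EV2 starts before EV3 ends → EV3 and EV2 overlap.
EV5 starts before EV3 ends → EV3 and EV5 overlap.
EV4 starts after EV3 ends.
EV5 starts before EV2 ends → EV2 and EV5 overlap.
EV4 starts before EV2 ends → EV2 and EV4 overlap.
EV4 starts after EV5 ends.
Overlapping pairs: EV2 & EV3, EV2 & EV4, EV2 & EV5, EV3 & EV5 — 4 in total.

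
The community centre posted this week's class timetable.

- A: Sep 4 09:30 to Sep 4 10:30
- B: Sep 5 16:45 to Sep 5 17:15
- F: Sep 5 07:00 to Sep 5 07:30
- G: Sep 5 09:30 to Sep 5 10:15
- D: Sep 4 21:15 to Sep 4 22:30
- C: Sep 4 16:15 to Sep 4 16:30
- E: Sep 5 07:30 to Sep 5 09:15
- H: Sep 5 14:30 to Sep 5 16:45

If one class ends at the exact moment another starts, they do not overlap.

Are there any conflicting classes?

No

Check each pair: they overlap iff neither finishes before the other starts.
Sorted by start: A, C, D, F, E, G, H, B.
C starts after A ends, so nothing later overlaps A either.
D starts after C ends, so nothing later overlaps C either.
F starts after D ends, so nothing later overlaps D either.
E starts exactly when F ends (back-to-back, no overlap), so nothing later overlaps F either.
G starts after E ends, so nothing later overlaps E either.
H starts after G ends, so nothing later overlaps G either.
B starts exactly when H ends (back-to-back, no overlap).
Every pair is clear; the schedule has no overlaps.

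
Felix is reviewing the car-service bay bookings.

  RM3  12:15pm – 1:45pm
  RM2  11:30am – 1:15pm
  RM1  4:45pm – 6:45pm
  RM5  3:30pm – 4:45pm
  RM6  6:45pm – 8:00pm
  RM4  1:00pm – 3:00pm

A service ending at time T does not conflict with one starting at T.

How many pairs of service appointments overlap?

3

Check each pair: they overlap iff neither finishes before the other starts.
Sorted by start: RM2, RM3, RM4, RM5, RM1, RM6.
RM3 starts before RM2 ends → RM2 and RM3 overlap.
RM4 starts before RM2 ends → RM2 and RM4 overlap.
RM5 starts after RM2 ends, so nothing later overlaps RM2 either.
RM4 starts before RM3 ends → RM3 and RM4 overlap.
RM5 starts after RM3 ends, so nothing later overlaps RM3 either.
RM5 starts after RM4 ends, so nothing later overlaps RM4 either.
RM1 starts exactly when RM5 ends (back-to-back, no overlap), so nothing later overlaps RM5 either.
RM6 starts exactly when RM1 ends (back-to-back, no overlap).
Overlapping pairs: RM2 & RM3, RM2 & RM4, RM3 & RM4 — 3 in total.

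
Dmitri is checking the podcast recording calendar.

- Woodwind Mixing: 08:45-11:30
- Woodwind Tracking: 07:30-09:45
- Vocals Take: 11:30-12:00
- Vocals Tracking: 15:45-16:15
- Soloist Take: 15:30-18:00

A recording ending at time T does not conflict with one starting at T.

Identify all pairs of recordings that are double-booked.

Soloist Take & Vocals Tracking, Woodwind Mixing & Woodwind Tracking

Sorted by start: Woodwind Tracking, Woodwind Mixing, Vocals Take, Soloist Take, Vocals Tracking.
Woodwind Mixing starts before Woodwind Tracking ends → Woodwind Tracking and Woodwind Mixing overlap.
Vocals Take starts after Woodwind Tracking ends — done with Woodwind Tracking.
Vocals Take starts exactly when Woodwind Mixing ends (back-to-back, no overlap) — done with Woodwind Mixing.
Soloist Take starts after Vocals Take ends — done with Vocals Take.
Vocals Tracking starts before Soloist Take ends → Soloist Take and Vocals Tracking overlap.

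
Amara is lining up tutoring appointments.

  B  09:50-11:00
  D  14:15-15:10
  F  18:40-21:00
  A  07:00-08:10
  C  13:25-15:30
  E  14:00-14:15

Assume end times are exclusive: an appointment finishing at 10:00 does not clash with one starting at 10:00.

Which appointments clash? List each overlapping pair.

C & D, C & E

Two intervals overlap when each starts before the other ends.
Sorted by start: A, B, C, E, D, F.
B starts after A ends; A is clear from here.
C starts after B ends; B is clear from here.
E starts before C ends → C and E overlap.
D starts before C ends → C and D overlap.
F starts after C ends.
D starts exactly when E ends (back-to-back, no overlap); E is clear from here.
F starts after D ends.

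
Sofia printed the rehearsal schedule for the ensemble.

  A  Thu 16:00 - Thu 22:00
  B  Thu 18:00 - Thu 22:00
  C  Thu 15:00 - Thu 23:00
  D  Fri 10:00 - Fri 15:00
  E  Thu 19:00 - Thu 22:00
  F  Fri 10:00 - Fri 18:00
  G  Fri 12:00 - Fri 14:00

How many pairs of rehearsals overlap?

Two intervals overlap when each starts before the other ends.
Sorted by start: C, A, B, E, D, F, G.
A starts before C ends → C and A overlap.
B starts before C ends → C and B overlap.
E starts before C ends → C and E overlap.
D starts after C ends, so nothing later overlaps C either.
B starts before A ends → A and B overlap.
E starts before A ends → A and E overlap.
D starts after A ends, so nothing later overlaps A either.
E starts before B ends → B and E overlap.
D starts after B ends, so nothing later overlaps B either.
D starts after E ends, so nothing later overlaps E either.
F starts before D ends → D and F overlap.
G starts before D ends → D and G overlap.
G starts before F ends → F and G overlap.
Overlapping pairs: A & B, A & C, A & E, B & C, B & E, C & E, D & F, D & G, F & G — 9 in total.

9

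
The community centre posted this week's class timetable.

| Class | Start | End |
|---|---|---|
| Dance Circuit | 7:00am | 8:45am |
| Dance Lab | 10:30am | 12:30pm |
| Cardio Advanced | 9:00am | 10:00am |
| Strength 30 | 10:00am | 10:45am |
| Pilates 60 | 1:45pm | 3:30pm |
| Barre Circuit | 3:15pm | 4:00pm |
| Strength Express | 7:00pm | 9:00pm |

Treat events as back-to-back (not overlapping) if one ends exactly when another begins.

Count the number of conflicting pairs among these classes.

Two intervals overlap when each starts before the other ends.
Sorted by start: Dance Circuit, Cardio Advanced, Strength 30, Dance Lab, Pilates 60, Barre Circuit, Strength Express.
Cardio Advanced starts after Dance Circuit ends; Dance Circuit is clear from here.
Strength 30 starts exactly when Cardio Advanced ends (back-to-back, no overlap); Cardio Advanced is clear from here.
Dance Lab starts before Strength 30 ends → Strength 30 and Dance Lab overlap.
Pilates 60 starts after Strength 30 ends; Strength 30 is clear from here.
Pilates 60 starts after Dance Lab ends; Dance Lab is clear from here.
Barre Circuit starts before Pilates 60 ends → Pilates 60 and Barre Circuit overlap.
Strength Express starts after Pilates 60 ends.
Strength Express starts after Barre Circuit ends.
Overlapping pairs: Barre Circuit & Pilates 60, Dance Lab & Strength 30 — 2 in total.

2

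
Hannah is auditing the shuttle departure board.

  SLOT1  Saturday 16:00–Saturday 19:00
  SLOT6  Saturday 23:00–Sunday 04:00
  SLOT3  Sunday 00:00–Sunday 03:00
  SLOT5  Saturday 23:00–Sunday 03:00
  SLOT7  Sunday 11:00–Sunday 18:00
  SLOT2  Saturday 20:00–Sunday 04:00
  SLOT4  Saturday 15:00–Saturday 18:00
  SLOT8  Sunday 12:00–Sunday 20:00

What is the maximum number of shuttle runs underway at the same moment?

4

Sort all start/end points and keep a running count:
Saturday 15:00 start SLOT4 → 1
Saturday 16:00 start SLOT1 → 2
Saturday 18:00 end SLOT4 → 1
Saturday 19:00 end SLOT1 → 0
Saturday 20:00 start SLOT2 → 1
Saturday 23:00 start SLOT5 → 2
Saturday 23:00 start SLOT6 → 3
Sunday 00:00 start SLOT3 → 4
Sunday 03:00 end SLOT3 → 3
Sunday 03:00 end SLOT5 → 2
Sunday 04:00 end SLOT2 → 1
Sunday 04:00 end SLOT6 → 0
Sunday 11:00 start SLOT7 → 1
Sunday 12:00 start SLOT8 → 2
Sunday 18:00 end SLOT7 → 1
Sunday 20:00 end SLOT8 → 0
Peak is 4, at Sunday 00:00 (SLOT2, SLOT3, SLOT5, SLOT6).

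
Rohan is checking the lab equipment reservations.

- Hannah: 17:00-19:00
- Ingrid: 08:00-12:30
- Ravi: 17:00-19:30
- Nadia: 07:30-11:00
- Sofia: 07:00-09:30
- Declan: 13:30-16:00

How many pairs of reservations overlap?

Sorted by start: Sofia, Nadia, Ingrid, Declan, Hannah, Ravi.
Nadia starts before Sofia ends → Sofia and Nadia overlap.
Ingrid starts before Sofia ends → Sofia and Ingrid overlap.
Declan starts after Sofia ends; Sofia is clear from here.
Ingrid starts before Nadia ends → Nadia and Ingrid overlap.
Declan starts after Nadia ends; Nadia is clear from here.
Declan starts after Ingrid ends; Ingrid is clear from here.
Hannah starts after Declan ends; Declan is clear from here.
Ravi starts before Hannah ends → Hannah and Ravi overlap.
Overlapping pairs: Hannah & Ravi, Ingrid & Nadia, Ingrid & Sofia, Nadia & Sofia — 4 in total.

4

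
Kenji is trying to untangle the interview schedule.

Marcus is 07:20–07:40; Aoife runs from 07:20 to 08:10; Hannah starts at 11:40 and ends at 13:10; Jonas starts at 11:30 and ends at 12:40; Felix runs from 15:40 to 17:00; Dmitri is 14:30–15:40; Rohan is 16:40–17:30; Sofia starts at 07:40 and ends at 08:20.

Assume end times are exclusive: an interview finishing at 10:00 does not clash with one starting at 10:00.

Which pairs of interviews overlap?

Sorted by start: Marcus, Aoife, Sofia, Jonas, Hannah, Dmitri, Felix, Rohan.
Aoife starts before Marcus ends → Marcus and Aoife overlap.
Sofia starts exactly when Marcus ends (back-to-back, no overlap), so Marcus has no further overlaps.
Sofia starts before Aoife ends → Aoife and Sofia overlap.
Jonas starts after Aoife ends, so Aoife has no further overlaps.
Jonas starts after Sofia ends, so Sofia has no further overlaps.
Hannah starts before Jonas ends → Jonas and Hannah overlap.
Dmitri starts after Jonas ends, so Jonas has no further overlaps.
Dmitri starts after Hannah ends, so Hannah has no further overlaps.
Felix starts exactly when Dmitri ends (back-to-back, no overlap), so Dmitri has no further overlaps.
Rohan starts before Felix ends → Felix and Rohan overlap.

Aoife & Marcus, Aoife & Sofia, Felix & Rohan, Hannah & Jonas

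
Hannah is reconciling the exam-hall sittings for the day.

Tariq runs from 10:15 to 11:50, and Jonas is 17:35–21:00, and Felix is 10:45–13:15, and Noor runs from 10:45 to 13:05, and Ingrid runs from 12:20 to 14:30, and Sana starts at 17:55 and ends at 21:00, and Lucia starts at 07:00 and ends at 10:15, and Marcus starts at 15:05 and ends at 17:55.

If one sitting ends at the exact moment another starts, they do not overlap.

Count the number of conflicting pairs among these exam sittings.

Sorted by start: Lucia, Tariq, Felix, Noor, Ingrid, Marcus, Jonas, Sana.
Tariq starts exactly when Lucia ends (back-to-back, no overlap), so nothing later overlaps Lucia either.
Felix starts before Tariq ends → Tariq and Felix overlap.
Noor starts before Tariq ends → Tariq and Noor overlap.
Ingrid starts after Tariq ends, so nothing later overlaps Tariq either.
Noor starts before Felix ends → Felix and Noor overlap.
Ingrid starts before Felix ends → Felix and Ingrid overlap.
Marcus starts after Felix ends, so nothing later overlaps Felix either.
Ingrid starts before Noor ends → Noor and Ingrid overlap.
Marcus starts after Noor ends, so nothing later overlaps Noor either.
Marcus starts after Ingrid ends, so nothing later overlaps Ingrid either.
Jonas starts before Marcus ends → Marcus and Jonas overlap.
Sana starts exactly when Marcus ends (back-to-back, no overlap).
Sana starts before Jonas ends → Jonas and Sana overlap.
Overlapping pairs: Felix & Ingrid, Felix & Noor, Felix & Tariq, Ingrid & Noor, Jonas & Marcus, Jonas & Sana, Noor & Tariq — 7 in total.

7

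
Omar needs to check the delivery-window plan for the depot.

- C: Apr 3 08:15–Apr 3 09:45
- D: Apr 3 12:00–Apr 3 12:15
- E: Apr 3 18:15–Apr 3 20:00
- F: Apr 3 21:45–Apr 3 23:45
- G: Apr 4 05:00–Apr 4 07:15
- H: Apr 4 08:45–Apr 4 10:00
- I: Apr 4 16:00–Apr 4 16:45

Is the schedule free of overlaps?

Yes

Sorted by start: C, D, E, F, G, H, I.
D starts after C ends — done with C.
E starts after D ends — done with D.
F starts after E ends — done with E.
G starts after F ends — done with F.
H starts after G ends — done with G.
I starts after H ends.
Every pair is clear; the schedule has no overlaps.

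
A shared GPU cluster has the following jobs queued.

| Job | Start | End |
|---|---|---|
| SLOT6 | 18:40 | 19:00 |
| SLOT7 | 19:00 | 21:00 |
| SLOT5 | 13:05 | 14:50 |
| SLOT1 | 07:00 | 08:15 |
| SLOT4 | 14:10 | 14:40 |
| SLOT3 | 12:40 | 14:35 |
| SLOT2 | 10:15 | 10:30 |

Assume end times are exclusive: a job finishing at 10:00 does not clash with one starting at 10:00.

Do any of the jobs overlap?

Check each pair: they overlap iff neither finishes before the other starts.
Sorted by start: SLOT1, SLOT2, SLOT3, SLOT5, SLOT4, SLOT6, SLOT7.
SLOT2 starts after SLOT1 ends, so nothing later overlaps SLOT1 either.
SLOT3 starts after SLOT2 ends, so nothing later overlaps SLOT2 either.
SLOT5 starts before SLOT3 ends → SLOT3 and SLOT5 overlap.
That's a conflict, so the schedule is not conflict-free.

Yes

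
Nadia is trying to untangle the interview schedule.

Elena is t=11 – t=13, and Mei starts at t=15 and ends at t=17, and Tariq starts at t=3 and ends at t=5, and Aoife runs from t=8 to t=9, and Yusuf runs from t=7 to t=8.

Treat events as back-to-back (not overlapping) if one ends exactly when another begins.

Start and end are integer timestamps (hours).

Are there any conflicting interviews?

No

Sorted by start: Tariq, Yusuf, Aoife, Elena, Mei.
Yusuf starts after Tariq ends — done with Tariq.
Aoife starts exactly when Yusuf ends (back-to-back, no overlap) — done with Yusuf.
Elena starts after Aoife ends — done with Aoife.
Mei starts after Elena ends.
Every pair is clear; the schedule has no overlaps.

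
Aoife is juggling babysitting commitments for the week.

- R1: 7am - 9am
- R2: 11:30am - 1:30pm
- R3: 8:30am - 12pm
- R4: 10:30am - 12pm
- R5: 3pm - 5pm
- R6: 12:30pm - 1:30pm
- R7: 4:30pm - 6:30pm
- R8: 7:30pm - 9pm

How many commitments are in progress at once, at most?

3

Walk through starts and ends in time order (an end at T is processed before a start at T):
7am start R1 → 1
8:30am start R3 → 2
9am end R1 → 1
10:30am start R4 → 2
11:30am start R2 → 3
12pm end R3 → 2
12pm end R4 → 1
12:30pm start R6 → 2
1:30pm end R2 → 1
1:30pm end R6 → 0
3pm start R5 → 1
4:30pm start R7 → 2
5pm end R5 → 1
6:30pm end R7 → 0
7:30pm start R8 → 1
9pm end R8 → 0
Peak is 3, at 11:30am (R2, R3, R4).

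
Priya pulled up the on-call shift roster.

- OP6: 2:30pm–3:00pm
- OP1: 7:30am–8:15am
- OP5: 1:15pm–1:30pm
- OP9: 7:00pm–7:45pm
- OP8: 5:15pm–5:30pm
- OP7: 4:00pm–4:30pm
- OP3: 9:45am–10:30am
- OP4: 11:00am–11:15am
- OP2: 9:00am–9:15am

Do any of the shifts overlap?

No

Sorted by start: OP1, OP2, OP3, OP4, OP5, OP6, OP7, OP8, OP9.
OP2 starts after OP1 ends, so OP1 has no further overlaps.
OP3 starts after OP2 ends, so OP2 has no further overlaps.
OP4 starts after OP3 ends, so OP3 has no further overlaps.
OP5 starts after OP4 ends, so OP4 has no further overlaps.
OP6 starts after OP5 ends, so OP5 has no further overlaps.
OP7 starts after OP6 ends, so OP6 has no further overlaps.
OP8 starts after OP7 ends, so OP7 has no further overlaps.
OP9 starts after OP8 ends.
Every pair is clear; the schedule has no overlaps.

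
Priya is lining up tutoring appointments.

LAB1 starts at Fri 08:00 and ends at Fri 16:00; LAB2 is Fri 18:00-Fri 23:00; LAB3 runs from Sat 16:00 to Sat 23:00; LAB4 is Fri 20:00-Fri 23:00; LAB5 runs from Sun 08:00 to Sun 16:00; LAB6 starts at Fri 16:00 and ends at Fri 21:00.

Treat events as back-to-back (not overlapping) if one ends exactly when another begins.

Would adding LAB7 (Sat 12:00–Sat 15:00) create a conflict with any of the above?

LAB1: ends Fri 16:00 at or before LAB7 starts Sat 12:00 → clear.
LAB6: ends Fri 21:00 at or before LAB7 starts Sat 12:00 → clear.
LAB2: ends Fri 23:00 at or before LAB7 starts Sat 12:00 → clear.
LAB4: ends Fri 23:00 at or before LAB7 starts Sat 12:00 → clear.
LAB3: starts Sat 16:00 at or after LAB7 ends Sat 15:00 → clear.
LAB5: starts Sun 08:00 at or after LAB7 ends Sat 15:00 → clear.

No — it doesn't clash with anything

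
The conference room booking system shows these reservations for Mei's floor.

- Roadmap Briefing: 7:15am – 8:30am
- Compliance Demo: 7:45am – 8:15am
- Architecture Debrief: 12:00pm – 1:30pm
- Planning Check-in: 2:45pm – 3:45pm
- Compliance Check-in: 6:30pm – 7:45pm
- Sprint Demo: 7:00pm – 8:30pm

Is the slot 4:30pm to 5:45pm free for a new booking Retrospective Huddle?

Roadmap Briefing: ends 8:30am at or before Retrospective Huddle starts 4:30pm → clear.
Compliance Demo: ends 8:15am at or before Retrospective Huddle starts 4:30pm → clear.
Architecture Debrief: ends 1:30pm at or before Retrospective Huddle starts 4:30pm → clear.
Planning Check-in: ends 3:45pm at or before Retrospective Huddle starts 4:30pm → clear.
Compliance Check-in: starts 6:30pm at or after Retrospective Huddle ends 5:45pm → clear.
Sprint Demo: starts 7:00pm at or after Retrospective Huddle ends 5:45pm → clear.

Yes — the slot is free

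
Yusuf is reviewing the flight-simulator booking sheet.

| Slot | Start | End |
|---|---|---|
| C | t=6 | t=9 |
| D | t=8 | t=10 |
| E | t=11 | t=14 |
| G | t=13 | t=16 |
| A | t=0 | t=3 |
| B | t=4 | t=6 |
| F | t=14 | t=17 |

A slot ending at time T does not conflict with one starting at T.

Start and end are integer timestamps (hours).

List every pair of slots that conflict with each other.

Sorted by start: A, B, C, D, E, G, F.
B starts after A ends — done with A.
C starts exactly when B ends (back-to-back, no overlap) — done with B.
D starts before C ends → C and D overlap.
E starts after C ends — done with C.
E starts after D ends — done with D.
G starts before E ends → E and G overlap.
F starts exactly when E ends (back-to-back, no overlap).
F starts before G ends → G and F overlap.

C & D, E & G, F & G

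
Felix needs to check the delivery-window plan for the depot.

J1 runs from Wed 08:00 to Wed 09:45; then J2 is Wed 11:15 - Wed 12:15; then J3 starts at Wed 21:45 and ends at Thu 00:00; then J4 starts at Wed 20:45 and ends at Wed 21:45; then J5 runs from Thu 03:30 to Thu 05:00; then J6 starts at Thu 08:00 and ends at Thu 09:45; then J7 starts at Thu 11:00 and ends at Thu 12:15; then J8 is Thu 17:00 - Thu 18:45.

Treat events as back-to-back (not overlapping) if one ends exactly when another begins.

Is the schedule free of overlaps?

Yes

Sorted by start: J1, J2, J4, J3, J5, J6, J7, J8.
J2 starts after J1 ends; J1 is clear from here.
J4 starts after J2 ends; J2 is clear from here.
J3 starts exactly when J4 ends (back-to-back, no overlap); J4 is clear from here.
J5 starts after J3 ends; J3 is clear from here.
J6 starts after J5 ends; J5 is clear from here.
J7 starts after J6 ends; J6 is clear from here.
J8 starts after J7 ends.
Every pair is clear; the schedule has no overlaps.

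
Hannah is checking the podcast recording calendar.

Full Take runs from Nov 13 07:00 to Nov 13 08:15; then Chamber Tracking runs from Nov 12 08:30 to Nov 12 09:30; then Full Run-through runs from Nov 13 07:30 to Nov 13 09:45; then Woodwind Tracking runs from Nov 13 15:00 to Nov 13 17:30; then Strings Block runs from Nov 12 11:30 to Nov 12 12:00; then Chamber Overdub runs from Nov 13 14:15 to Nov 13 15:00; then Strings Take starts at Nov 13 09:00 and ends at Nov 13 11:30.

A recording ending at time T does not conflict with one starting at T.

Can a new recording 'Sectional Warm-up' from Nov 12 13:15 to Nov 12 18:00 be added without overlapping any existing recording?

Yes — the slot is free

Chamber Tracking: ends Nov 12 09:30 at or before Sectional Warm-up starts Nov 12 13:15 → clear.
Strings Block: ends Nov 12 12:00 at or before Sectional Warm-up starts Nov 12 13:15 → clear.
Full Take: starts Nov 13 07:00 at or after Sectional Warm-up ends Nov 12 18:00 → clear.
Full Run-through: starts Nov 13 07:30 at or after Sectional Warm-up ends Nov 12 18:00 → clear.
Strings Take: starts Nov 13 09:00 at or after Sectional Warm-up ends Nov 12 18:00 → clear.
Chamber Overdub: starts Nov 13 14:15 at or after Sectional Warm-up ends Nov 12 18:00 → clear.
Woodwind Tracking: starts Nov 13 15:00 at or after Sectional Warm-up ends Nov 12 18:00 → clear.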